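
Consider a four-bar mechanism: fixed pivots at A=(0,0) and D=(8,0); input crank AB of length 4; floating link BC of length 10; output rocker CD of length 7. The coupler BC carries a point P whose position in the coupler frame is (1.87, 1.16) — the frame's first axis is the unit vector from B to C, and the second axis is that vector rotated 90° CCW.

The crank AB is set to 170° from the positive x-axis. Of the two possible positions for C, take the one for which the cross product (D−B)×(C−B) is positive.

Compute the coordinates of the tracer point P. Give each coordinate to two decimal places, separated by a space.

A=(0,0), D=(8.00,0)
B = A + 4.00·(cos170°, sin170°) = (-3.9392, 0.6946)
|BD| = 11.9594
circle(B,10.00) ∩ circle(D,7.00): a=8.1119, h=5.8478
  candidates: C₊=(4.4986,6.0614) cross=69.936; C₋=(3.8194,-5.6145) cross=-69.936
  mode + wants cross > 0 → take C=(4.4986,6.0614) (cross=69.936)
ex = (C−B)/|BC| = (0.8438,0.5367); ey = (-0.5367,0.8438)
P = B + 1.87·ex + 1.16·ey = (-2.9839,2.6770)

-2.98 2.68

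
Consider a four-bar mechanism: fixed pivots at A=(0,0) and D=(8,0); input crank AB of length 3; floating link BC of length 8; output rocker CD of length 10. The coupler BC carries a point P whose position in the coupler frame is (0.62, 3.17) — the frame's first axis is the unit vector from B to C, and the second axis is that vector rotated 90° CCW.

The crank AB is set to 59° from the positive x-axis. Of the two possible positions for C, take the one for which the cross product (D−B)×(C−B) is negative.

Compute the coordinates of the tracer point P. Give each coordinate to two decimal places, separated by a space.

4.44 1.13

A=(0,0), D=(8.00,0)
B = A + 3.00·(cos59°, sin59°) = (1.5451, 2.5715)
|BD| = 6.9482
circle(B,8.00) ∩ circle(D,10.00): a=0.8835, h=7.9511
  candidates: C₊=(5.3086,9.6310) cross=55.246; C₋=(-0.5767,-5.1420) cross=-55.246
  mode - wants cross < 0 → take C=(-0.5767,-5.1420) (cross=-55.246)
ex = (C−B)/|BC| = (-0.2652,-0.9642); ey = (0.9642,-0.2652)
P = B + 0.62·ex + 3.17·ey = (4.4371,1.1329)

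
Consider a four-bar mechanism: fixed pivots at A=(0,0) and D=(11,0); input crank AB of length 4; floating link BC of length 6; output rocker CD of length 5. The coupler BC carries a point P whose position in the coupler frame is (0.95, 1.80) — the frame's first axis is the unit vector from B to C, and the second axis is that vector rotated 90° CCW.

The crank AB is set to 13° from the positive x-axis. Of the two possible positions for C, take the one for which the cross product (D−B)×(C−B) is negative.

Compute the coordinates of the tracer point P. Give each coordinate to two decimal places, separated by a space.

A=(0,0), D=(11.00,0)
B = A + 4.00·(cos13°, sin13°) = (3.8975, 0.8998)
|BD| = 7.1593
circle(B,6.00) ∩ circle(D,5.00): a=4.3479, h=4.1347
  candidates: C₊=(8.7305,4.4553) cross=29.602; C₋=(7.6912,-3.7486) cross=-29.602
  mode - wants cross < 0 → take C=(7.6912,-3.7486) (cross=-29.602)
ex = (C−B)/|BC| = (0.6323,-0.7747); ey = (0.7747,0.6323)
P = B + 0.95·ex + 1.80·ey = (5.8927,1.3019)

5.89 1.30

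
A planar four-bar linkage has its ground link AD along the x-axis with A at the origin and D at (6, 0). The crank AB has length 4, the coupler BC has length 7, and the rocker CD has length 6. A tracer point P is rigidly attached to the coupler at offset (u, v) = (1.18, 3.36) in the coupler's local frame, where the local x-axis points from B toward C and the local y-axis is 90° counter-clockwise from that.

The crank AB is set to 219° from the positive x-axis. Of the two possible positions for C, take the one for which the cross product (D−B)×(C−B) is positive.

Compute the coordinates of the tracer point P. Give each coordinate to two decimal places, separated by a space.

A=(0,0), D=(6.00,0)
B = A + 4.00·(cos219°, sin219°) = (-3.1086, -2.5173)
|BD| = 9.4500
circle(B,7.00) ∩ circle(D,6.00): a=5.4128, h=4.4386
  candidates: C₊=(0.9263,3.2028) cross=41.945; C₋=(3.2910,-5.3536) cross=-41.945
  mode + wants cross > 0 → take C=(0.9263,3.2028) (cross=41.945)
ex = (C−B)/|BC| = (0.5764,0.8172); ey = (-0.8172,0.5764)
P = B + 1.18·ex + 3.36·ey = (-5.1741,0.3837)

-5.17 0.38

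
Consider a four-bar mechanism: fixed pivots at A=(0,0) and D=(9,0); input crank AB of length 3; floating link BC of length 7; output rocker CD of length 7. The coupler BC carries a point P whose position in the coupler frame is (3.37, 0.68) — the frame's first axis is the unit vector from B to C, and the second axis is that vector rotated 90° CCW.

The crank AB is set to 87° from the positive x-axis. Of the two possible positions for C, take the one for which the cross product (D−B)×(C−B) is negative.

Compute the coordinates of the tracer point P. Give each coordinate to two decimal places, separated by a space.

2.11 0.16

A=(0,0), D=(9.00,0)
B = A + 3.00·(cos87°, sin87°) = (0.1570, 2.9959)
|BD| = 9.3367
circle(B,7.00) ∩ circle(D,7.00): a=4.6683, h=5.2160
  candidates: C₊=(6.2522,6.4381) cross=48.700; C₋=(2.9048,-3.4422) cross=-48.700
  mode - wants cross < 0 → take C=(2.9048,-3.4422) (cross=-48.700)
ex = (C−B)/|BC| = (0.3925,-0.9197); ey = (0.9197,0.3925)
P = B + 3.37·ex + 0.68·ey = (2.1053,0.1633)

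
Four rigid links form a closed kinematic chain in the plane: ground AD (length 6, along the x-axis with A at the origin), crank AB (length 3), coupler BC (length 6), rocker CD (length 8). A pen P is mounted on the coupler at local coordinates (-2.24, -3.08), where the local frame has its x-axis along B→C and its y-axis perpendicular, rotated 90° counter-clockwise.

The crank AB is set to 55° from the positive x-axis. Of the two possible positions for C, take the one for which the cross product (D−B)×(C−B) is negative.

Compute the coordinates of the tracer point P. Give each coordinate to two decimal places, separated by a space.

A=(0,0), D=(6.00,0)
B = A + 3.00·(cos55°, sin55°) = (1.7207, 2.4575)
|BD| = 4.9347
circle(B,6.00) ∩ circle(D,8.00): a=-0.3697, h=5.9886
  candidates: C₊=(4.3824,7.8348) cross=29.552; C₋=(-1.5822,-2.5516) cross=-29.552
  mode - wants cross < 0 → take C=(-1.5822,-2.5516) (cross=-29.552)
ex = (C−B)/|BC| = (-0.5505,-0.8348); ey = (0.8348,-0.5505)
P = B + -2.24·ex + -3.08·ey = (0.3825,6.0230)

0.38 6.02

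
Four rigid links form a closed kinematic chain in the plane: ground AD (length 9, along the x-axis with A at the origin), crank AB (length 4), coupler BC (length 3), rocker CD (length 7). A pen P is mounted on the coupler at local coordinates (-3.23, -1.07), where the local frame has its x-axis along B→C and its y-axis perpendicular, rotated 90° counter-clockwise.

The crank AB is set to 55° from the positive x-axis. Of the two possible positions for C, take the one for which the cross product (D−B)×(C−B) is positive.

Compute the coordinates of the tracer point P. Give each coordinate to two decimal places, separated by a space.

A=(0,0), D=(9.00,0)
B = A + 4.00·(cos55°, sin55°) = (2.2943, 3.2766)
|BD| = 7.4634
circle(B,3.00) ∩ circle(D,7.00): a=1.0520, h=2.8095
  candidates: C₊=(4.4729,5.3391) cross=20.969; C₋=(2.0060,0.2905) cross=-20.969
  mode + wants cross > 0 → take C=(4.4729,5.3391) (cross=20.969)
ex = (C−B)/|BC| = (0.7262,0.6875); ey = (-0.6875,0.7262)
P = B + -3.23·ex + -1.07·ey = (0.6843,0.2790)

0.68 0.28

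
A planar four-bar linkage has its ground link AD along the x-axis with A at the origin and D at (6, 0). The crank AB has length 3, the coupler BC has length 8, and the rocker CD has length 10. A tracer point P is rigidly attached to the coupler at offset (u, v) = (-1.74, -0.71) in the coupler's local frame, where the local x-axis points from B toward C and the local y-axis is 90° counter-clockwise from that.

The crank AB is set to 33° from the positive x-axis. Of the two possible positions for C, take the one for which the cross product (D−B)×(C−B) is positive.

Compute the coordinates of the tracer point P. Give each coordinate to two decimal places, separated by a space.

A=(0,0), D=(6.00,0)
B = A + 3.00·(cos33°, sin33°) = (2.5160, 1.6339)
|BD| = 3.8481
circle(B,8.00) ∩ circle(D,10.00): a=-2.7536, h=7.5112
  candidates: C₊=(3.2122,9.6036) cross=28.904; C₋=(-3.1663,-3.9974) cross=-28.904
  mode + wants cross > 0 → take C=(3.2122,9.6036) (cross=28.904)
ex = (C−B)/|BC| = (0.0870,0.9962); ey = (-0.9962,0.0870)
P = B + -1.74·ex + -0.71·ey = (3.0719,-0.1613)

3.07 -0.16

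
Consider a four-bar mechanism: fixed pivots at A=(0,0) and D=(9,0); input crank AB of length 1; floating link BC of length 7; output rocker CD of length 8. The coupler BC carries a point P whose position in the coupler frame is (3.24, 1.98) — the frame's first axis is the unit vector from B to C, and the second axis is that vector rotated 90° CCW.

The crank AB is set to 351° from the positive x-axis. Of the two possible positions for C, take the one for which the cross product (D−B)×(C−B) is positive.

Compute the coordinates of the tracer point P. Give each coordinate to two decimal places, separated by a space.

0.56 3.62

A=(0,0), D=(9.00,0)
B = A + 1.00·(cos351°, sin351°) = (0.9877, -0.1564)
|BD| = 8.0138
circle(B,7.00) ∩ circle(D,8.00): a=3.0710, h=6.2904
  candidates: C₊=(3.9354,6.1927) cross=50.410; C₋=(4.1809,-6.3857) cross=-50.410
  mode + wants cross > 0 → take C=(3.9354,6.1927) (cross=50.410)
ex = (C−B)/|BC| = (0.4211,0.9070); ey = (-0.9070,0.4211)
P = B + 3.24·ex + 1.98·ey = (0.5561,3.6161)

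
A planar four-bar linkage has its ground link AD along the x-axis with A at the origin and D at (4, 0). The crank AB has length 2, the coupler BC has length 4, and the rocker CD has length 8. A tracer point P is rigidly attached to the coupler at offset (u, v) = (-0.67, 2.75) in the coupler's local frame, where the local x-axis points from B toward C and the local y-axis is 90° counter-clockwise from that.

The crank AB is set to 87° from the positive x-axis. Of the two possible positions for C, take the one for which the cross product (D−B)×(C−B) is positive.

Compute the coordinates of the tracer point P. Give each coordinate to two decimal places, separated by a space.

-2.00 0.10

A=(0,0), D=(4.00,0)
B = A + 2.00·(cos87°, sin87°) = (0.1047, 1.9973)
|BD| = 4.3775
circle(B,4.00) ∩ circle(D,8.00): a=-3.2938, h=2.2695
  candidates: C₊=(-1.7908,5.5196) cross=9.935; C₋=(-3.8618,1.4805) cross=-9.935
  mode + wants cross > 0 → take C=(-1.7908,5.5196) (cross=9.935)
ex = (C−B)/|BC| = (-0.4739,0.8806); ey = (-0.8806,-0.4739)
P = B + -0.67·ex + 2.75·ey = (-1.9995,0.1041)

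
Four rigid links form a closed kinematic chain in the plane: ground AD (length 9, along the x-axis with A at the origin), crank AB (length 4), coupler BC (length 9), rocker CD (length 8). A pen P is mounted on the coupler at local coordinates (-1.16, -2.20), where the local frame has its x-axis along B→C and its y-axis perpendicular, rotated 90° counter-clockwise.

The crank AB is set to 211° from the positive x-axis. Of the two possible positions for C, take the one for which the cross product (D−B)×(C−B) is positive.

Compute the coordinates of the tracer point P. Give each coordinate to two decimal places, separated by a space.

-2.54 -4.38

A=(0,0), D=(9.00,0)
B = A + 4.00·(cos211°, sin211°) = (-3.4287, -2.0602)
|BD| = 12.5983
circle(B,9.00) ∩ circle(D,8.00): a=6.9738, h=5.6891
  candidates: C₊=(2.5210,4.6928) cross=71.673; C₋=(4.3816,-6.5323) cross=-71.673
  mode + wants cross > 0 → take C=(2.5210,4.6928) (cross=71.673)
ex = (C−B)/|BC| = (0.6611,0.7503); ey = (-0.7503,0.6611)
P = B + -1.16·ex + -2.20·ey = (-2.5448,-4.3849)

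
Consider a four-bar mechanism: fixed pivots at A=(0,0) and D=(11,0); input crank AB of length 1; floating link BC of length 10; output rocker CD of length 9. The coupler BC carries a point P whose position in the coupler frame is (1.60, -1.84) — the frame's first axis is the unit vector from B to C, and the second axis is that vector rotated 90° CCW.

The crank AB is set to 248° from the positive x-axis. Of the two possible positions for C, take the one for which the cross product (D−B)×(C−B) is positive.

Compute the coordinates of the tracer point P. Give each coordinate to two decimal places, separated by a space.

2.06 -0.72

A=(0,0), D=(11.00,0)
B = A + 1.00·(cos248°, sin248°) = (-0.3746, -0.9272)
|BD| = 11.4123
circle(B,10.00) ∩ circle(D,9.00): a=6.5386, h=7.5662
  candidates: C₊=(5.5277,7.1452) cross=86.347; C₋=(6.7571,-7.9371) cross=-86.347
  mode + wants cross > 0 → take C=(5.5277,7.1452) (cross=86.347)
ex = (C−B)/|BC| = (0.5902,0.8072); ey = (-0.8072,0.5902)
P = B + 1.60·ex + -1.84·ey = (2.0551,-0.7216)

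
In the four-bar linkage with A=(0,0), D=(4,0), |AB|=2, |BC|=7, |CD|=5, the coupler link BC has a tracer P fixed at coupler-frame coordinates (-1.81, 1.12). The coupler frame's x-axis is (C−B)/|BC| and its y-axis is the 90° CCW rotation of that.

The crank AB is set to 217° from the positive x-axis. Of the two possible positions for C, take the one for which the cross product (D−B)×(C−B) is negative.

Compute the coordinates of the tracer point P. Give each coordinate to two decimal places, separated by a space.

A=(0,0), D=(4.00,0)
B = A + 2.00·(cos217°, sin217°) = (-1.5973, -1.2036)
|BD| = 5.7252
circle(B,7.00) ∩ circle(D,5.00): a=4.9586, h=4.9409
  candidates: C₊=(2.2118,4.6693) cross=28.288; C₋=(4.2892,-4.9916) cross=-28.288
  mode - wants cross < 0 → take C=(4.2892,-4.9916) (cross=-28.288)
ex = (C−B)/|BC| = (0.8409,-0.5411); ey = (0.5411,0.8409)
P = B + -1.81·ex + 1.12·ey = (-2.5133,0.7177)

-2.51 0.72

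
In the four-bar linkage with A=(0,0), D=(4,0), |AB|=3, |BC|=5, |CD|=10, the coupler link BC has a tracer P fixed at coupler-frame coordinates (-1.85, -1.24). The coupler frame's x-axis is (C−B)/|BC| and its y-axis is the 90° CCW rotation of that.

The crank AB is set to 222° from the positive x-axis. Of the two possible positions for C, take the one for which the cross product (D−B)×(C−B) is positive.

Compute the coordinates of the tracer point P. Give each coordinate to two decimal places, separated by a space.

-0.03 -2.35

A=(0,0), D=(4.00,0)
B = A + 3.00·(cos222°, sin222°) = (-2.2294, -2.0074)
|BD| = 6.5449
circle(B,5.00) ∩ circle(D,10.00): a=-2.4572, h=4.3545
  candidates: C₊=(-5.9038,1.3836) cross=28.500; C₋=(-3.2326,-6.9057) cross=-28.500
  mode + wants cross > 0 → take C=(-5.9038,1.3836) (cross=28.500)
ex = (C−B)/|BC| = (-0.7349,0.6782); ey = (-0.6782,-0.7349)
P = B + -1.85·ex + -1.24·ey = (-0.0289,-2.3508)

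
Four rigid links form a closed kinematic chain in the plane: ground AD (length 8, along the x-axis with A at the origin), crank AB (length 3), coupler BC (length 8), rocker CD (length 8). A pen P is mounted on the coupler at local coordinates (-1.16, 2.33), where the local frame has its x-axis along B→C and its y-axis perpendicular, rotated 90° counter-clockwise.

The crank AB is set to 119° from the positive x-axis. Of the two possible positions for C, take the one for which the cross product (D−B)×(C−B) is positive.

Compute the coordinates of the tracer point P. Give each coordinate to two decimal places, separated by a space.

-3.78 3.80

A=(0,0), D=(8.00,0)
B = A + 3.00·(cos119°, sin119°) = (-1.4544, 2.6239)
|BD| = 9.8118
circle(B,8.00) ∩ circle(D,8.00): a=4.9059, h=6.3192
  candidates: C₊=(4.9627,7.4010) cross=62.003; C₋=(1.5829,-4.7771) cross=-62.003
  mode + wants cross > 0 → take C=(4.9627,7.4010) (cross=62.003)
ex = (C−B)/|BC| = (0.8021,0.5971); ey = (-0.5971,0.8021)
P = B + -1.16·ex + 2.33·ey = (-3.7762,3.8002)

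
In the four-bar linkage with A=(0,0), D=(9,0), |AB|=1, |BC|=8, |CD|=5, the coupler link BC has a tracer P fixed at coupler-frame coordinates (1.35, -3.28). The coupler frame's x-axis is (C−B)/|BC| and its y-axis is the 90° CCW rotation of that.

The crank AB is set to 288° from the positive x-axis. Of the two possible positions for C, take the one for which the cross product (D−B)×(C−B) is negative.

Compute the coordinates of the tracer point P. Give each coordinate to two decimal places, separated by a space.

-0.05 -4.48

A=(0,0), D=(9.00,0)
B = A + 1.00·(cos288°, sin288°) = (0.3090, -0.9511)
|BD| = 8.7429
circle(B,8.00) ∩ circle(D,5.00): a=6.6018, h=4.5184
  candidates: C₊=(6.3801,4.2587) cross=39.504; C₋=(7.3632,-4.7245) cross=-39.504
  mode - wants cross < 0 → take C=(7.3632,-4.7245) (cross=-39.504)
ex = (C−B)/|BC| = (0.8818,-0.4717); ey = (0.4717,0.8818)
P = B + 1.35·ex + -3.28·ey = (-0.0477,-4.4800)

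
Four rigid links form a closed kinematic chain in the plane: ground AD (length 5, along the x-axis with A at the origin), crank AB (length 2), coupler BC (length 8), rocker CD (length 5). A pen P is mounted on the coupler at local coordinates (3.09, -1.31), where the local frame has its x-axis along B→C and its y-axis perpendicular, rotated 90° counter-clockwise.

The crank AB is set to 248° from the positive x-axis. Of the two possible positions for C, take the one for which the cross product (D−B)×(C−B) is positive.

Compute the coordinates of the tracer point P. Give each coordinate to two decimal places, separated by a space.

A=(0,0), D=(5.00,0)
B = A + 2.00·(cos248°, sin248°) = (-0.7492, -1.8544)
|BD| = 6.0409
circle(B,8.00) ∩ circle(D,5.00): a=6.2484, h=4.9957
  candidates: C₊=(3.6640,4.8182) cross=30.178; C₋=(6.7311,-4.6908) cross=-30.178
  mode + wants cross > 0 → take C=(3.6640,4.8182) (cross=30.178)
ex = (C−B)/|BC| = (0.5517,0.8341); ey = (-0.8341,0.5517)
P = B + 3.09·ex + -1.31·ey = (2.0480,0.0002)

2.05 0.00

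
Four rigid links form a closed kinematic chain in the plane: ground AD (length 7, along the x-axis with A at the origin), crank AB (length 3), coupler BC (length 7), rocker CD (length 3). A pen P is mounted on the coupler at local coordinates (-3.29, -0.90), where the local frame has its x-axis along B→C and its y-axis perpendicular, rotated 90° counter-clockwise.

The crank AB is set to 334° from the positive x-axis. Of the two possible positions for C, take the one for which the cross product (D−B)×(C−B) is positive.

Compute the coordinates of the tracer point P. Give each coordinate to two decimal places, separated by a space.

0.47 -3.90

A=(0,0), D=(7.00,0)
B = A + 3.00·(cos334°, sin334°) = (2.6964, -1.3151)
|BD| = 4.5001
circle(B,7.00) ∩ circle(D,3.00): a=6.6944, h=2.0457
  candidates: C₊=(8.5007,2.5977) cross=9.206; C₋=(9.6964,-1.3151) cross=-9.206
  mode + wants cross > 0 → take C=(8.5007,2.5977) (cross=9.206)
ex = (C−B)/|BC| = (0.8292,0.5590); ey = (-0.5590,0.8292)
P = B + -3.29·ex + -0.90·ey = (0.4714,-3.9004)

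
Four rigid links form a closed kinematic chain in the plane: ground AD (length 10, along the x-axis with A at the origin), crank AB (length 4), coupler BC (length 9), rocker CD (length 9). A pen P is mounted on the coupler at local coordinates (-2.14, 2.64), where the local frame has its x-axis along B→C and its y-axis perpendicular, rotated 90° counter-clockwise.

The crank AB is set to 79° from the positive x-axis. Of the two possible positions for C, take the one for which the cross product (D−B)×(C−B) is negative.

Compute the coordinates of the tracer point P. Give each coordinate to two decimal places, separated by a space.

2.95 6.53

A=(0,0), D=(10.00,0)
B = A + 4.00·(cos79°, sin79°) = (0.7632, 3.9265)
|BD| = 10.0367
circle(B,9.00) ∩ circle(D,9.00): a=5.0183, h=7.4710
  candidates: C₊=(8.3044,8.8388) cross=74.984; C₋=(2.4588,-4.9123) cross=-74.984
  mode - wants cross < 0 → take C=(2.4588,-4.9123) (cross=-74.984)
ex = (C−B)/|BC| = (0.1884,-0.9821); ey = (0.9821,0.1884)
P = B + -2.14·ex + 2.64·ey = (2.9528,6.5256)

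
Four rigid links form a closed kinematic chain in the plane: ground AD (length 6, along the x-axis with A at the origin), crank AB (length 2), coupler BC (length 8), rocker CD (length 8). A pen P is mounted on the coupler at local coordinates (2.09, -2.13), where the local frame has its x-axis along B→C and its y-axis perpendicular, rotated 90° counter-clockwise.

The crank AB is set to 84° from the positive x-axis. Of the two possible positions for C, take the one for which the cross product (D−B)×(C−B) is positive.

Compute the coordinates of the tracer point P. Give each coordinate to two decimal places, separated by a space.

3.19 2.15

A=(0,0), D=(6.00,0)
B = A + 2.00·(cos84°, sin84°) = (0.2091, 1.9890)
|BD| = 6.1230
circle(B,8.00) ∩ circle(D,8.00): a=3.0615, h=7.3910
  candidates: C₊=(5.5055,7.9847) cross=45.255; C₋=(0.7036,-5.9957) cross=-45.255
  mode + wants cross > 0 → take C=(5.5055,7.9847) (cross=45.255)
ex = (C−B)/|BC| = (0.6621,0.7495); ey = (-0.7495,0.6621)
P = B + 2.09·ex + -2.13·ey = (3.1891,2.1452)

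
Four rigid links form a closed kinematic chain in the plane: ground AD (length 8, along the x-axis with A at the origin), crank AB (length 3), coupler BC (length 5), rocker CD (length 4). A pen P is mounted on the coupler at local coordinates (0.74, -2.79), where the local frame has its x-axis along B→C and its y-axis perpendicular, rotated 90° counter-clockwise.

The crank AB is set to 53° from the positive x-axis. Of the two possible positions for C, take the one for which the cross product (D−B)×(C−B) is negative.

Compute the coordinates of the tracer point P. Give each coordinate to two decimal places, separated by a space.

A=(0,0), D=(8.00,0)
B = A + 3.00·(cos53°, sin53°) = (1.8054, 2.3959)
|BD| = 6.6418
circle(B,5.00) ∩ circle(D,4.00): a=3.9984, h=3.0021
  candidates: C₊=(6.6176,3.7535) cross=19.939; C₋=(4.4517,-1.8464) cross=-19.939
  mode - wants cross < 0 → take C=(4.4517,-1.8464) (cross=-19.939)
ex = (C−B)/|BC| = (0.5292,-0.8485); ey = (0.8485,0.5292)
P = B + 0.74·ex + -2.79·ey = (-0.1701,0.2914)

-0.17 0.29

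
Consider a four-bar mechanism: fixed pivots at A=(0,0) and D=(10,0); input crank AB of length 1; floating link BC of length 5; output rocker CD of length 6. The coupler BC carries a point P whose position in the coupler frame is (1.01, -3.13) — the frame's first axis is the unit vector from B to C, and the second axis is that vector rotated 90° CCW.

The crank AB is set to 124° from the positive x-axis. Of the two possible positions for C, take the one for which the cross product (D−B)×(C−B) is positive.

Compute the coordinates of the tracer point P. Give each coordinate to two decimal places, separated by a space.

1.11 -2.00

A=(0,0), D=(10.00,0)
B = A + 1.00·(cos124°, sin124°) = (-0.5592, 0.8290)
|BD| = 10.5917
circle(B,5.00) ∩ circle(D,6.00): a=4.7766, h=1.4780
  candidates: C₊=(4.3184,1.9286) cross=15.654; C₋=(4.0870,-1.0183) cross=-15.654
  mode + wants cross > 0 → take C=(4.3184,1.9286) (cross=15.654)
ex = (C−B)/|BC| = (0.9755,0.2199); ey = (-0.2199,0.9755)
P = B + 1.01·ex + -3.13·ey = (1.1144,-2.0022)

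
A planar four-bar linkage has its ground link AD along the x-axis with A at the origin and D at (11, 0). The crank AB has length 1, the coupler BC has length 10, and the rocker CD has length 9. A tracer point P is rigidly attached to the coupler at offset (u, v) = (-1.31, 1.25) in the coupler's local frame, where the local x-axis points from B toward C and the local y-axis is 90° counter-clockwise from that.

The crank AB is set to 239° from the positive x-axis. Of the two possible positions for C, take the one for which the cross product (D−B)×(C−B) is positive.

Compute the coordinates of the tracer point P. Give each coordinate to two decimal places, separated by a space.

A=(0,0), D=(11.00,0)
B = A + 1.00·(cos239°, sin239°) = (-0.5150, -0.8572)
|BD| = 11.5469
circle(B,10.00) ∩ circle(D,9.00): a=6.5962, h=7.5160
  candidates: C₊=(5.5050,7.1278) cross=86.787; C₋=(6.6209,-7.8628) cross=-86.787
  mode + wants cross > 0 → take C=(5.5050,7.1278) (cross=86.787)
ex = (C−B)/|BC| = (0.6020,0.7985); ey = (-0.7985,0.6020)
P = B + -1.31·ex + 1.25·ey = (-2.3018,-1.1507)

-2.30 -1.15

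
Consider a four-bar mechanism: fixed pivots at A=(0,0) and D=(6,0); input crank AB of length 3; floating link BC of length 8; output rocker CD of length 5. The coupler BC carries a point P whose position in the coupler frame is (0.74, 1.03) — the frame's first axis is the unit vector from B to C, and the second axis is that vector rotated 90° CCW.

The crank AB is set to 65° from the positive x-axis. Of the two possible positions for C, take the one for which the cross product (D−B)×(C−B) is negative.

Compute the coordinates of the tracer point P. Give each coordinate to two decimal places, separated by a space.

2.50 2.42

A=(0,0), D=(6.00,0)
B = A + 3.00·(cos65°, sin65°) = (1.2679, 2.7189)
|BD| = 5.4576
circle(B,8.00) ∩ circle(D,5.00): a=6.3018, h=4.9282
  candidates: C₊=(9.1871,3.8526) cross=26.896; C₋=(4.2768,-4.6937) cross=-26.896
  mode - wants cross < 0 → take C=(4.2768,-4.6937) (cross=-26.896)
ex = (C−B)/|BC| = (0.3761,-0.9266); ey = (0.9266,0.3761)
P = B + 0.74·ex + 1.03·ey = (2.5005,2.4207)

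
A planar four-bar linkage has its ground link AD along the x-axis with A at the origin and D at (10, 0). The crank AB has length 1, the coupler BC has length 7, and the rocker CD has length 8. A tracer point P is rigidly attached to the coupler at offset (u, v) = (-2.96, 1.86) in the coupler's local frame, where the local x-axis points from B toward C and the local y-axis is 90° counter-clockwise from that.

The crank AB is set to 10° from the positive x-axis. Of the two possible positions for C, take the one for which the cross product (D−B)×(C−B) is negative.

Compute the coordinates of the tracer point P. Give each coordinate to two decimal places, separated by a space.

A=(0,0), D=(10.00,0)
B = A + 1.00·(cos10°, sin10°) = (0.9848, 0.1736)
|BD| = 9.0169
circle(B,7.00) ∩ circle(D,8.00): a=3.6767, h=5.9567
  candidates: C₊=(4.7755,6.0584) cross=53.711; C₋=(4.5461,-5.8527) cross=-53.711
  mode - wants cross < 0 → take C=(4.5461,-5.8527) (cross=-53.711)
ex = (C−B)/|BC| = (0.5088,-0.8609); ey = (0.8609,0.5088)
P = B + -2.96·ex + 1.86·ey = (1.0802,3.6682)

1.08 3.67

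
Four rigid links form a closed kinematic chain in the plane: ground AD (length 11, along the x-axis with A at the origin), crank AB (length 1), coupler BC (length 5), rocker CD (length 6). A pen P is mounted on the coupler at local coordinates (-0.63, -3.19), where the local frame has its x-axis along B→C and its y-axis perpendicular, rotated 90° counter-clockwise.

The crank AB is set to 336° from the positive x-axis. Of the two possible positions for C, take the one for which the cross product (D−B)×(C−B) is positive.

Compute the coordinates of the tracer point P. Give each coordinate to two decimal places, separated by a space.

1.86 -3.52

A=(0,0), D=(11.00,0)
B = A + 1.00·(cos336°, sin336°) = (0.9135, -0.4067)
|BD| = 10.0947
circle(B,5.00) ∩ circle(D,6.00): a=4.5025, h=2.1743
  candidates: C₊=(5.3248,1.9472) cross=21.949; C₋=(5.5000,-2.3979) cross=-21.949
  mode + wants cross > 0 → take C=(5.3248,1.9472) (cross=21.949)
ex = (C−B)/|BC| = (0.8822,0.4708); ey = (-0.4708,0.8822)
P = B + -0.63·ex + -3.19·ey = (1.8596,-3.5177)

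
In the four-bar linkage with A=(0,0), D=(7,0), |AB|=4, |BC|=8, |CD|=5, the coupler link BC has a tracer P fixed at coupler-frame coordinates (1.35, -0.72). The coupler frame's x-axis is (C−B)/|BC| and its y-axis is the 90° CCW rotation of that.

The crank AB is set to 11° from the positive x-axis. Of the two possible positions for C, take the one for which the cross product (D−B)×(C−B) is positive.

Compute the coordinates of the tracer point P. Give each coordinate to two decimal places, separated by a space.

5.28 0.06

A=(0,0), D=(7.00,0)
B = A + 4.00·(cos11°, sin11°) = (3.9265, 0.7632)
|BD| = 3.1668
circle(B,8.00) ∩ circle(D,5.00): a=7.7410, h=2.0192
  candidates: C₊=(11.9260,0.8573) cross=6.395; C₋=(10.9527,-3.0621) cross=-6.395
  mode + wants cross > 0 → take C=(11.9260,0.8573) (cross=6.395)
ex = (C−B)/|BC| = (0.9999,0.0118); ey = (-0.0118,0.9999)
P = B + 1.35·ex + -0.72·ey = (5.2849,0.0592)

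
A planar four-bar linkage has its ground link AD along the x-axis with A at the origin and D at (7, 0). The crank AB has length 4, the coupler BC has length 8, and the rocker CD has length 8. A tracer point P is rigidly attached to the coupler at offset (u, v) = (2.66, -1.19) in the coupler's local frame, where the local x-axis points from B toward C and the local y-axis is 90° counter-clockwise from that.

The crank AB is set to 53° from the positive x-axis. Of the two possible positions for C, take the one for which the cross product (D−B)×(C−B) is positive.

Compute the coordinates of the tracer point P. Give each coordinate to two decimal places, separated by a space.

5.27 3.73

A=(0,0), D=(7.00,0)
B = A + 4.00·(cos53°, sin53°) = (2.4073, 3.1945)
|BD| = 5.5945
circle(B,8.00) ∩ circle(D,8.00): a=2.7972, h=7.4950
  candidates: C₊=(8.9834,7.7502) cross=41.931; C₋=(0.4239,-4.5557) cross=-41.931
  mode + wants cross > 0 → take C=(8.9834,7.7502) (cross=41.931)
ex = (C−B)/|BC| = (0.8220,0.5695); ey = (-0.5695,0.8220)
P = B + 2.66·ex + -1.19·ey = (5.2715,3.7311)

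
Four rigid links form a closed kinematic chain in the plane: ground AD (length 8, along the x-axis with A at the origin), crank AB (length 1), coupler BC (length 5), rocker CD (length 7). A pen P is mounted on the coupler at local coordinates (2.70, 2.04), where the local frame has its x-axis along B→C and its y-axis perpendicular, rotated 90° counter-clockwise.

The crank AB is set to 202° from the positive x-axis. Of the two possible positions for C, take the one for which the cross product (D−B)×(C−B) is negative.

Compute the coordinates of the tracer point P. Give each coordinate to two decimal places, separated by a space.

A=(0,0), D=(8.00,0)
B = A + 1.00·(cos202°, sin202°) = (-0.9272, -0.3746)
|BD| = 8.9350
circle(B,5.00) ∩ circle(D,7.00): a=3.1245, h=3.9035
  candidates: C₊=(2.0309,3.6565) cross=34.878; C₋=(2.3582,-4.1437) cross=-34.878
  mode - wants cross < 0 → take C=(2.3582,-4.1437) (cross=-34.878)
ex = (C−B)/|BC| = (0.6571,-0.7538); ey = (0.7538,0.6571)
P = B + 2.70·ex + 2.04·ey = (2.3847,-1.0695)

2.38 -1.07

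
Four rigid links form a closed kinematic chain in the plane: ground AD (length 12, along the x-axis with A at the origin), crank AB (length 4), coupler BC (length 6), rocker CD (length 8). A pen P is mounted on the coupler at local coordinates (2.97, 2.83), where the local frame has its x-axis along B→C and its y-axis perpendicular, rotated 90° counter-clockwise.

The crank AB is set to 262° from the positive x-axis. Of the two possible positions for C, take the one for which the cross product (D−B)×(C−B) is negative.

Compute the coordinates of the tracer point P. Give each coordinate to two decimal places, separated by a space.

2.67 -1.43

A=(0,0), D=(12.00,0)
B = A + 4.00·(cos262°, sin262°) = (-0.5567, -3.9611)
|BD| = 13.1666
circle(B,6.00) ∩ circle(D,8.00): a=5.5200, h=2.3514
  candidates: C₊=(4.0002,-0.0579) cross=30.961; C₋=(5.4150,-4.5429) cross=-30.961
  mode - wants cross < 0 → take C=(5.4150,-4.5429) (cross=-30.961)
ex = (C−B)/|BC| = (0.9953,-0.0970); ey = (0.0970,0.9953)
P = B + 2.97·ex + 2.83·ey = (2.6737,-1.4324)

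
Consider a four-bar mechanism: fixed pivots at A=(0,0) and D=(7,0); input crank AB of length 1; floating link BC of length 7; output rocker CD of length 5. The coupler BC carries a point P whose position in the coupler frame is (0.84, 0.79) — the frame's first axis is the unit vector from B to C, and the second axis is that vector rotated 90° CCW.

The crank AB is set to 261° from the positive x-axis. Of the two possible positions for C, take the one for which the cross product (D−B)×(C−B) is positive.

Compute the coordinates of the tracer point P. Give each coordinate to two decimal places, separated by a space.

A=(0,0), D=(7.00,0)
B = A + 1.00·(cos261°, sin261°) = (-0.1564, -0.9877)
|BD| = 7.2243
circle(B,7.00) ∩ circle(D,5.00): a=5.2732, h=4.6036
  candidates: C₊=(4.4379,4.2936) cross=33.258; C₋=(5.6967,-4.8271) cross=-33.258
  mode + wants cross > 0 → take C=(4.4379,4.2936) (cross=33.258)
ex = (C−B)/|BC| = (0.6563,0.7545); ey = (-0.7545,0.6563)
P = B + 0.84·ex + 0.79·ey = (-0.2012,0.1646)

-0.20 0.16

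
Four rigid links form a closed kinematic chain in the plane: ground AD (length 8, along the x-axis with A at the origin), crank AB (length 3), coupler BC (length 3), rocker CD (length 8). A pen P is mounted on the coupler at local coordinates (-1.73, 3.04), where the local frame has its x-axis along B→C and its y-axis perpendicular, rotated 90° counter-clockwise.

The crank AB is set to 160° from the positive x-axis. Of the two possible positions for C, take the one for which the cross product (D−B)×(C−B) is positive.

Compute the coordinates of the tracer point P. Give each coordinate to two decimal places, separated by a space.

A=(0,0), D=(8.00,0)
B = A + 3.00·(cos160°, sin160°) = (-2.8191, 1.0261)
|BD| = 10.8676
circle(B,3.00) ∩ circle(D,8.00): a=2.9034, h=0.7553
  candidates: C₊=(0.1426,1.5039) cross=8.208; C₋=(0.0000,0.0000) cross=-8.208
  mode + wants cross > 0 → take C=(0.1426,1.5039) (cross=8.208)
ex = (C−B)/|BC| = (0.9872,0.1593); ey = (-0.1593,0.9872)
P = B + -1.73·ex + 3.04·ey = (-5.0112,3.7517)

-5.01 3.75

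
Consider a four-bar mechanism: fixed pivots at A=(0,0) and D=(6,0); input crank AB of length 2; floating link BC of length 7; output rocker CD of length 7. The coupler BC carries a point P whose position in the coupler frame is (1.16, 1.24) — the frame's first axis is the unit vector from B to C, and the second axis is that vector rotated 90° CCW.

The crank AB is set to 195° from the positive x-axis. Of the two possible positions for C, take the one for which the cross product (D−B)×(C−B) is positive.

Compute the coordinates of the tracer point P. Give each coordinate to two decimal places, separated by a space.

-2.40 1.11

A=(0,0), D=(6.00,0)
B = A + 2.00·(cos195°, sin195°) = (-1.9319, -0.5176)
|BD| = 7.9487
circle(B,7.00) ∩ circle(D,7.00): a=3.9744, h=5.7623
  candidates: C₊=(1.6588,5.4913) cross=45.803; C₋=(2.4093,-6.0089) cross=-45.803
  mode + wants cross > 0 → take C=(1.6588,5.4913) (cross=45.803)
ex = (C−B)/|BC| = (0.5130,0.8584); ey = (-0.8584,0.5130)
P = B + 1.16·ex + 1.24·ey = (-2.4013,1.1142)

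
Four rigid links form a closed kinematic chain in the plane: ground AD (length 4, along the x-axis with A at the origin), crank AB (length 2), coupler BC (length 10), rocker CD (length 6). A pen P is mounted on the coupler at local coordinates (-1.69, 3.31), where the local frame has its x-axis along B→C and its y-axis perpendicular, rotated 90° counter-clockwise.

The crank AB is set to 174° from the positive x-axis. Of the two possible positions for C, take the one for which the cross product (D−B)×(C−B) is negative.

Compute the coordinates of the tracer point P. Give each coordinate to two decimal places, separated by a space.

-1.44 3.88

A=(0,0), D=(4.00,0)
B = A + 2.00·(cos174°, sin174°) = (-1.9890, 0.2091)
|BD| = 5.9927
circle(B,10.00) ∩ circle(D,6.00): a=8.3362, h=5.5234
  candidates: C₊=(6.5348,5.4383) cross=33.100; C₋=(6.1494,-5.6018) cross=-33.100
  mode - wants cross < 0 → take C=(6.1494,-5.6018) (cross=-33.100)
ex = (C−B)/|BC| = (0.8138,-0.5811); ey = (0.5811,0.8138)
P = B + -1.69·ex + 3.31·ey = (-1.4410,3.8849)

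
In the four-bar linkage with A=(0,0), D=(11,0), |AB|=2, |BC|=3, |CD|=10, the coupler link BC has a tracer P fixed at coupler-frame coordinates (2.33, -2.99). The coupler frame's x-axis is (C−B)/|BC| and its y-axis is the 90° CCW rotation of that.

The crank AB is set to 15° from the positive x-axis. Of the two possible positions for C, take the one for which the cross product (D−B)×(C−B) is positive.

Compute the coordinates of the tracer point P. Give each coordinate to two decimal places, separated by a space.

4.68 3.13

A=(0,0), D=(11.00,0)
B = A + 2.00·(cos15°, sin15°) = (1.9319, 0.5176)
|BD| = 9.0829
circle(B,3.00) ∩ circle(D,10.00): a=-0.4680, h=2.9633
  candidates: C₊=(1.6335,3.5028) cross=26.915; C₋=(1.2958,-2.4142) cross=-26.915
  mode + wants cross > 0 → take C=(1.6335,3.5028) (cross=26.915)
ex = (C−B)/|BC| = (-0.0994,0.9950); ey = (-0.9950,-0.0994)
P = B + 2.33·ex + -2.99·ey = (4.6753,3.1334)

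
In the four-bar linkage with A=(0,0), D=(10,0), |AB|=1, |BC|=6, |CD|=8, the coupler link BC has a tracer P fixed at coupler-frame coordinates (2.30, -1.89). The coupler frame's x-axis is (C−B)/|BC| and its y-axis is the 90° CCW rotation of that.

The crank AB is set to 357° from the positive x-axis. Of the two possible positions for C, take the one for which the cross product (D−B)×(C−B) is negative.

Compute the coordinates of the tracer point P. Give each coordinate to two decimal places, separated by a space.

A=(0,0), D=(10.00,0)
B = A + 1.00·(cos357°, sin357°) = (0.9986, -0.0523)
|BD| = 9.0015
circle(B,6.00) ∩ circle(D,8.00): a=2.9455, h=5.2273
  candidates: C₊=(3.9137,5.1920) cross=47.053; C₋=(3.9744,-5.2624) cross=-47.053
  mode - wants cross < 0 → take C=(3.9744,-5.2624) (cross=-47.053)
ex = (C−B)/|BC| = (0.4960,-0.8683); ey = (0.8683,0.4960)
P = B + 2.30·ex + -1.89·ey = (0.4982,-2.9869)

0.50 -2.99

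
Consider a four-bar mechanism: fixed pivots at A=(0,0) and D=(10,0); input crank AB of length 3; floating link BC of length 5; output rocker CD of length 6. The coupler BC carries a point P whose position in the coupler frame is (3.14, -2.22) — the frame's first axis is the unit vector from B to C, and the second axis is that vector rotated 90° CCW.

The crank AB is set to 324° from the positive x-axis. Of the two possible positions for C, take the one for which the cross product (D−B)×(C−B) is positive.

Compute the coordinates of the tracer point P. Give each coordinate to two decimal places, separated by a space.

5.81 0.06

A=(0,0), D=(10.00,0)
B = A + 3.00·(cos324°, sin324°) = (2.4271, -1.7634)
|BD| = 7.7755
circle(B,5.00) ∩ circle(D,6.00): a=3.1804, h=3.8581
  candidates: C₊=(4.6497,2.7155) cross=29.999; C₋=(6.3996,-4.7997) cross=-29.999
  mode + wants cross > 0 → take C=(4.6497,2.7155) (cross=29.999)
ex = (C−B)/|BC| = (0.4445,0.8958); ey = (-0.8958,0.4445)
P = B + 3.14·ex + -2.22·ey = (5.8115,0.0625)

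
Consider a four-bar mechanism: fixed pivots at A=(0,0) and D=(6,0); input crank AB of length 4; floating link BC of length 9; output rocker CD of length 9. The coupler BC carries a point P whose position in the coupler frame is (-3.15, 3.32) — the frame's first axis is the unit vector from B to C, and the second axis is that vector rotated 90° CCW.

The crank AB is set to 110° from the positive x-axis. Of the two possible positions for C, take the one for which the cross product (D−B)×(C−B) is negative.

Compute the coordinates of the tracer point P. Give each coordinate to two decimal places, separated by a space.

1.93 6.93

A=(0,0), D=(6.00,0)
B = A + 4.00·(cos110°, sin110°) = (-1.3681, 3.7588)
|BD| = 8.2715
circle(B,9.00) ∩ circle(D,9.00): a=4.1357, h=7.9935
  candidates: C₊=(5.9484,8.9999) cross=66.118; C₋=(-1.3165,-5.2411) cross=-66.118
  mode - wants cross < 0 → take C=(-1.3165,-5.2411) (cross=-66.118)
ex = (C−B)/|BC| = (0.0057,-1.0000); ey = (1.0000,0.0057)
P = B + -3.15·ex + 3.32·ey = (1.9338,6.9277)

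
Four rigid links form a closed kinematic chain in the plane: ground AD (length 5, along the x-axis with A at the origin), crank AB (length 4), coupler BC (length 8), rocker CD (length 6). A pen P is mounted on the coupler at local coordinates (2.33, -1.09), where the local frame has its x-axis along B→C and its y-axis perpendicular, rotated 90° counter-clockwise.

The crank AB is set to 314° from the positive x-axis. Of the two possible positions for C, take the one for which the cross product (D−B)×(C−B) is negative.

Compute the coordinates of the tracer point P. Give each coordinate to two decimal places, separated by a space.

5.23 -3.66

A=(0,0), D=(5.00,0)
B = A + 4.00·(cos314°, sin314°) = (2.7786, -2.8774)
|BD| = 3.6351
circle(B,8.00) ∩ circle(D,6.00): a=5.6689, h=5.6448
  candidates: C₊=(1.7747,5.0594) cross=20.519; C₋=(10.7110,-1.8396) cross=-20.519
  mode - wants cross < 0 → take C=(10.7110,-1.8396) (cross=-20.519)
ex = (C−B)/|BC| = (0.9916,0.1297); ey = (-0.1297,0.9916)
P = B + 2.33·ex + -1.09·ey = (5.2303,-3.6559)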